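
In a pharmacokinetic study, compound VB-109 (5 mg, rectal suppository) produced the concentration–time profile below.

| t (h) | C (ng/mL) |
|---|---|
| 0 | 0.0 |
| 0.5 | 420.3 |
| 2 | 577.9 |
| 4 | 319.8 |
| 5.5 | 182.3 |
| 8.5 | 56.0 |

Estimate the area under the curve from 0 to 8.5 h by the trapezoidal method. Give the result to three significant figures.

AUC = 2490 ng/mL·h

Trapezoidal AUC_0→8.5:
  [0→0.5]: (0.0+420.3)/2 × 0.5 = 105.075
  [0.5→2]: (420.3+577.9)/2 × 1.5 = 748.65
  [2→4]: (577.9+319.8)/2 × 2 = 897.7
  [4→5.5]: (319.8+182.3)/2 × 1.5 = 376.575
  [5.5→8.5]: (182.3+56.0)/2 × 3 = 357.45
  Sum = 2485.45 ng/mL·h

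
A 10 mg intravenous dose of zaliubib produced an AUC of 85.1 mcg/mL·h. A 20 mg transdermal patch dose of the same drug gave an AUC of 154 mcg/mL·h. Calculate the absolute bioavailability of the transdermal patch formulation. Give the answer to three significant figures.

F = (AUC_ev / D_ev) / (AUC_iv / D_iv)
  = (154/20) / (85.1/10)
  = 7.7 / 8.51 = 0.9048

F = 0.905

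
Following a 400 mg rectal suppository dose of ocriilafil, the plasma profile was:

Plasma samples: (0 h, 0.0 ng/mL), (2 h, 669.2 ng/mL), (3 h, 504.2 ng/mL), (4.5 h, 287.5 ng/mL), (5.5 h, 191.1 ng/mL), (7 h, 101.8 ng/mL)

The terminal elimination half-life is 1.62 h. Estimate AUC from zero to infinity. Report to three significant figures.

Trapezoidal AUC_0→7:
  [0→2]: (0.0+669.2)/2 × 2 = 669.2
  [2→3]: (669.2+504.2)/2 × 1 = 586.7
  [3→4.5]: (504.2+287.5)/2 × 1.5 = 593.775
  [4.5→5.5]: (287.5+191.1)/2 × 1 = 239.3
  [5.5→7]: (191.1+101.8)/2 × 1.5 = 219.675
  Sum = 2308.65 ng/mL·h
k_e = ln2 / t½ = 0.693147 / 1.62 = 0.4279 h^-1
Extrapolated tail: C_last / k_e = 101.8 / 0.4279 = 237.906
AUC_0→∞ = 2308.65 + 237.906 = 2546.556 ng/mL·h

AUC = 2550 ng/mL·h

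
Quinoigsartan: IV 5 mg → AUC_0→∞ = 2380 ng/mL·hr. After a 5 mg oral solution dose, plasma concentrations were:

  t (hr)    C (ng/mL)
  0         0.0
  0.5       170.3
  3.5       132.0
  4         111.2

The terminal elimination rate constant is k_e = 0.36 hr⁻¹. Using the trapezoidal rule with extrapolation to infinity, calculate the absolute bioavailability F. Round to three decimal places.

Trapezoidal AUC_0→4 (oral solution):
  [0→0.5]: (0.0+170.3)/2 × 0.5 = 42.575
  [0.5→3.5]: (170.3+132.0)/2 × 3 = 453.45
  [3.5→4]: (132.0+111.2)/2 × 0.5 = 60.8
  Sum = 556.825 ng/mL·hr
Tail: C_last/k_e = 111.2/0.36 = 308.889
AUC_0→∞ (oral solution) = 556.825 + 308.889 = 865.714 ng/mL·hr
F = (AUC_ev/D_ev)/(AUC_iv/D_iv) = (865.714/5)/(2380/5) = 173.1428/476 = 0.3637

F = 0.364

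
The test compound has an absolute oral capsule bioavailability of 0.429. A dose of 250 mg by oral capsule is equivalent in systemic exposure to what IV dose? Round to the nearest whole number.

Systemic exposure from an extravascular dose = F × D_ev, so the equivalent IV dose is F × D_ev.
D_iv = F × D_ev = 0.429 × 250 = 107.25 mg

D_iv = 107 mg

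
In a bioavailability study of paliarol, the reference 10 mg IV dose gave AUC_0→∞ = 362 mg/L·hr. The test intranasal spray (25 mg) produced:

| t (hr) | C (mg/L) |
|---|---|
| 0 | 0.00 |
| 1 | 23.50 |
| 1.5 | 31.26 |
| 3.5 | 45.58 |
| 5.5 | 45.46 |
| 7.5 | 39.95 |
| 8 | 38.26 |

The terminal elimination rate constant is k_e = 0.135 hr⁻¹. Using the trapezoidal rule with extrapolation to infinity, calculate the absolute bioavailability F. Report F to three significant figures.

Trapezoidal AUC_0→8 (intranasal spray):
  [0→1]: (0.00+23.50)/2 × 1 = 11.75
  [1→1.5]: (23.50+31.26)/2 × 0.5 = 13.69
  [1.5→3.5]: (31.26+45.58)/2 × 2 = 76.84
  [3.5→5.5]: (45.58+45.46)/2 × 2 = 91.04
  [5.5→7.5]: (45.46+39.95)/2 × 2 = 85.41
  [7.5→8]: (39.95+38.26)/2 × 0.5 = 19.5525
  Sum = 298.2825 mg/L·hr
Tail: C_last/k_e = 38.26/0.135 = 283.407
AUC_0→∞ (intranasal spray) = 298.2825 + 283.407 = 581.6895 mg/L·hr
F = (AUC_ev/D_ev)/(AUC_iv/D_iv) = (581.6895/25)/(362/10) = 23.26758/36.2 = 0.6428

F = 0.643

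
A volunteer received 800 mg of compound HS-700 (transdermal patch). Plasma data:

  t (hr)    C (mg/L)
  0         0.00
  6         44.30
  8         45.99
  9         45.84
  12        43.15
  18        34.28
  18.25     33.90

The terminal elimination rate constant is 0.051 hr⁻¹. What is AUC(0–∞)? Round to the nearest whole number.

AUC = 1308 mg/L·hr

Trapezoidal AUC_0→18.25:
  [0→6]: (0.00+44.30)/2 × 6 = 132.9
  [6→8]: (44.30+45.99)/2 × 2 = 90.29
  [8→9]: (45.99+45.84)/2 × 1 = 45.915
  [9→12]: (45.84+43.15)/2 × 3 = 133.485
  [12→18]: (43.15+34.28)/2 × 6 = 232.29
  [18→18.25]: (34.28+33.90)/2 × 0.25 = 8.5225
  Sum = 643.4025 mg/L·hr
Extrapolated tail: C_last / k_e = 33.90 / 0.051 = 664.706
AUC_0→∞ = 643.4025 + 664.706 = 1308.1085 mg/L·hr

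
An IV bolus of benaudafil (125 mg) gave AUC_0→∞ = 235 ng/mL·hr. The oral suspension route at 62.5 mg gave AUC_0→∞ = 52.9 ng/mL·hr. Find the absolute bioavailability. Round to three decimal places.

F = (AUC_ev / D_ev) / (AUC_iv / D_iv)
  = (52.9/62.5) / (235/125)
  = 0.8464 / 1.88 = 0.4502

F = 0.450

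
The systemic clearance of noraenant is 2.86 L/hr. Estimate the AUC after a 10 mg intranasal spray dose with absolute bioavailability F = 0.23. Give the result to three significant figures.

AUC_0→∞ = F × Dose / CL
        = 0.23 × 10 / 2.86 = 0.804196 mg/L·hr

AUC = 0.804 mg/L·hr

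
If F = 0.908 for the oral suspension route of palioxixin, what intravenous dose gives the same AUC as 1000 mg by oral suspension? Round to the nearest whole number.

Systemic exposure from an extravascular dose = F × D_ev, so the equivalent IV dose is F × D_ev.
D_iv = F × D_ev = 0.908 × 1000 = 908 mg

D_iv = 908 mg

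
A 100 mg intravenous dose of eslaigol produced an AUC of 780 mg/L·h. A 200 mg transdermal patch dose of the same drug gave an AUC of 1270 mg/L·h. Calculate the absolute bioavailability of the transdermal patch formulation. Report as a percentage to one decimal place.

F = 81.4%

F = (AUC_ev / D_ev) / (AUC_iv / D_iv)
  = (1270/200) / (780/100)
  = 6.35 / 7.8 = 0.8141
  = 81.41%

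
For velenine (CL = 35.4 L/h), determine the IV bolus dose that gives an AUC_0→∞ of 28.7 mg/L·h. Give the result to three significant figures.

Dose_iv = CL × AUC_0→∞
     = 35.4 × 28.7 = 1015.98 mg

Dose = 1020 mg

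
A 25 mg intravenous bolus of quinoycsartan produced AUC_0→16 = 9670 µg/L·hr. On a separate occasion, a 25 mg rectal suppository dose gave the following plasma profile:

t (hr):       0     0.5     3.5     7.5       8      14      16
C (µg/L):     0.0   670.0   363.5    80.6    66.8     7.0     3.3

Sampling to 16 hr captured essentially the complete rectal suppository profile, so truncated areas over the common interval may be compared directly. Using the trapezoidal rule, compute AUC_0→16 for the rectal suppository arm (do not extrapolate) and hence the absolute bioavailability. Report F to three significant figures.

Trapezoidal AUC_0→16 (rectal suppository):
  [0→0.5]: (0.0+670.0)/2 × 0.5 = 167.5
  [0.5→3.5]: (670.0+363.5)/2 × 3 = 1550.25
  [3.5→7.5]: (363.5+80.6)/2 × 4 = 888.2
  [7.5→8]: (80.6+66.8)/2 × 0.5 = 36.85
  [8→14]: (66.8+7.0)/2 × 6 = 221.4
  [14→16]: (7.0+3.3)/2 × 2 = 10.3
  Sum = 2874.5 µg/L·hr
F = (AUC_ev/D_ev)/(AUC_iv/D_iv) = (2874.5/25)/(9670/25) = 114.98/386.8 = 0.2973

F = 0.297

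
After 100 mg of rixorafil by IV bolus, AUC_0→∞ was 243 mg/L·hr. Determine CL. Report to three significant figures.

CL = 0.412 L/hr

CL = Dose_iv / AUC_0→∞
   = 100 / 243 = 0.411523 L/hr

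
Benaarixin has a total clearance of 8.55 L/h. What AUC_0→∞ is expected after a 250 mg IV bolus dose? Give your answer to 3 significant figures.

AUC_0→∞ = Dose_iv / CL
        = 250 / 8.55 = 29.2398 mg/L·h

AUC = 29.2 mg/L·h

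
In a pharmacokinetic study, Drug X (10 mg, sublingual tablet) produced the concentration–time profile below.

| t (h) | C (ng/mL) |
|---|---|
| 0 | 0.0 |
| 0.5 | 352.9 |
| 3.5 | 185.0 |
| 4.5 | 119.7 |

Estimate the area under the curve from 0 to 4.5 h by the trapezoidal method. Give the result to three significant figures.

AUC = 1050 ng/mL·h

Trapezoidal AUC_0→4.5:
  [0→0.5]: (0.0+352.9)/2 × 0.5 = 88.225
  [0.5→3.5]: (352.9+185.0)/2 × 3 = 806.85
  [3.5→4.5]: (185.0+119.7)/2 × 1 = 152.35
  Sum = 1047.425 ng/mL·h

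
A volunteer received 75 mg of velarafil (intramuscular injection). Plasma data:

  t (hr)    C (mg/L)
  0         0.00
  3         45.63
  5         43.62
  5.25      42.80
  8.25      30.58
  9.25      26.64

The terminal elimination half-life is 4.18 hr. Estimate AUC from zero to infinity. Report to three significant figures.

Trapezoidal AUC_0→9.25:
  [0→3]: (0.00+45.63)/2 × 3 = 68.445
  [3→5]: (45.63+43.62)/2 × 2 = 89.25
  [5→5.25]: (43.62+42.80)/2 × 0.25 = 10.8025
  [5.25→8.25]: (42.80+30.58)/2 × 3 = 110.07
  [8.25→9.25]: (30.58+26.64)/2 × 1 = 28.61
  Sum = 307.1775 mg/L·hr
k_e = ln2 / t½ = 0.693147 / 4.18 = 0.1658 hr^-1
Extrapolated tail: C_last / k_e = 26.64 / 0.1658 = 160.676
AUC_0→∞ = 307.1775 + 160.676 = 467.8535 mg/L·hr

AUC = 468 mg/L·hr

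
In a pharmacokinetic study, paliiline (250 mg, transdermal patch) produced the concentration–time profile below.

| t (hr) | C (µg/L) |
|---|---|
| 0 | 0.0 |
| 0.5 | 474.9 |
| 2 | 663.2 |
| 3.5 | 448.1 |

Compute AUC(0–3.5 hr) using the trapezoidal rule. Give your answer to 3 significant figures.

AUC = 1810 µg/L·hr

Trapezoidal AUC_0→3.5:
  [0→0.5]: (0.0+474.9)/2 × 0.5 = 118.725
  [0.5→2]: (474.9+663.2)/2 × 1.5 = 853.575
  [2→3.5]: (663.2+448.1)/2 × 1.5 = 833.475
  Sum = 1805.775 µg/L·hr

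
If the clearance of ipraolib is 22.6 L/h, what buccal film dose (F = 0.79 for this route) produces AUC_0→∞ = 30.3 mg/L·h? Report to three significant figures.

Dose = CL × AUC_0→∞ / F
     = 22.6 × 30.3 / 0.79 = 866.81 mg

Dose = 867 mg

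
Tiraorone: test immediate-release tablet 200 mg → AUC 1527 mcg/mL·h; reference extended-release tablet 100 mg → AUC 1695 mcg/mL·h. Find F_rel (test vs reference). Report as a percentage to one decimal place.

F_rel = 45.0%

F_rel = (AUC_test/D_test) / (AUC_ref/D_ref)
      = (1527/200) / (1695/100)
      = 7.635 / 16.95 = 0.4504 = 45.04%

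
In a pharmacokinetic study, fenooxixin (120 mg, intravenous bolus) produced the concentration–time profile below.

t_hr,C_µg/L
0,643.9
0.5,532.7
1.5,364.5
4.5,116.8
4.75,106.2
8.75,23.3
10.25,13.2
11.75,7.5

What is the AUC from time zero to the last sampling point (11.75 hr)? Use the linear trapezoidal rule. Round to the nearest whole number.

Trapezoidal AUC_0→11.75:
  [0→0.5]: (643.9+532.7)/2 × 0.5 = 294.15
  [0.5→1.5]: (532.7+364.5)/2 × 1 = 448.6
  [1.5→4.5]: (364.5+116.8)/2 × 3 = 721.95
  [4.5→4.75]: (116.8+106.2)/2 × 0.25 = 27.875
  [4.75→8.75]: (106.2+23.3)/2 × 4 = 259.0
  [8.75→10.25]: (23.3+13.2)/2 × 1.5 = 27.375
  [10.25→11.75]: (13.2+7.5)/2 × 1.5 = 15.525
  Sum = 1794.475 µg/L·hr

AUC = 1794 µg/L·hr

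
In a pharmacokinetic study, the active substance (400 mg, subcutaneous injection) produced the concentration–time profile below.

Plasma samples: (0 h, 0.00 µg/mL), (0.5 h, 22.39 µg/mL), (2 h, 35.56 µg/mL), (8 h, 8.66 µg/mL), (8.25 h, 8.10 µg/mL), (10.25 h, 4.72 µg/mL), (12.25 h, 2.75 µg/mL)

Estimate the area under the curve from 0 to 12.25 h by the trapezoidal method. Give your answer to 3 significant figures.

AUC = 204 µg/mL·h

Trapezoidal AUC_0→12.25:
  [0→0.5]: (0.00+22.39)/2 × 0.5 = 5.5975
  [0.5→2]: (22.39+35.56)/2 × 1.5 = 43.4625
  [2→8]: (35.56+8.66)/2 × 6 = 132.66
  [8→8.25]: (8.66+8.10)/2 × 0.25 = 2.095
  [8.25→10.25]: (8.10+4.72)/2 × 2 = 12.82
  [10.25→12.25]: (4.72+2.75)/2 × 2 = 7.47
  Sum = 204.105 µg/mL·h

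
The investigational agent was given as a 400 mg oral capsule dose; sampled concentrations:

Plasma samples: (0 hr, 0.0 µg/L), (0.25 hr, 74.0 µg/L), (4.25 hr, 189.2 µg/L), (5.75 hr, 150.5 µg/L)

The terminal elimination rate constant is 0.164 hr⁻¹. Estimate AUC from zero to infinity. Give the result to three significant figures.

AUC = 1710 µg/L·hr

Trapezoidal AUC_0→5.75:
  [0→0.25]: (0.0+74.0)/2 × 0.25 = 9.25
  [0.25→4.25]: (74.0+189.2)/2 × 4 = 526.4
  [4.25→5.75]: (189.2+150.5)/2 × 1.5 = 254.775
  Sum = 790.425 µg/L·hr
Extrapolated tail: C_last / k_e = 150.5 / 0.164 = 917.683
AUC_0→∞ = 790.425 + 917.683 = 1708.108 µg/L·hr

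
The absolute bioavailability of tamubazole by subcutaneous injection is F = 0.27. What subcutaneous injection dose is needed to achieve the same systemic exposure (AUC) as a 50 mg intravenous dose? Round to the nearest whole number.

For equal systemic exposure: F × D_ev = D_iv
D_ev = D_iv / F = 50 / 0.27 = 185.185 mg

D_subcutaneous = 185 mg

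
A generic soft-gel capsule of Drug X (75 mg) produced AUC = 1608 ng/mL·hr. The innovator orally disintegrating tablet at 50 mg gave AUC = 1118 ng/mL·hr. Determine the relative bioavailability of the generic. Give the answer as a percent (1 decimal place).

F_rel = 95.9%

F_rel = (AUC_test/D_test) / (AUC_ref/D_ref)
      = (1608/75) / (1118/50)
      = 21.44 / 22.36 = 0.9589 = 95.89%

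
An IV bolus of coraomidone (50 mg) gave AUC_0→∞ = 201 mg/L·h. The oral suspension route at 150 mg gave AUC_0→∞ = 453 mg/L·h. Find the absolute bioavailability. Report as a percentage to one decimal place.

F = (AUC_ev / D_ev) / (AUC_iv / D_iv)
  = (453/150) / (201/50)
  = 3.02 / 4.02 = 0.7512
  = 75.12%

F = 75.1%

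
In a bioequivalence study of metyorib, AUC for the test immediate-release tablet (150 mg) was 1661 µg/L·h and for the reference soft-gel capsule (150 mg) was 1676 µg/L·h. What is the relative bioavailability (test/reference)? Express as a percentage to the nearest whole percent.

F_rel = 99%

F_rel = (AUC_test/D_test) / (AUC_ref/D_ref)
      = (1661/150) / (1676/150)
      = 11.0733 / 11.1733 = 0.9911 = 99.11%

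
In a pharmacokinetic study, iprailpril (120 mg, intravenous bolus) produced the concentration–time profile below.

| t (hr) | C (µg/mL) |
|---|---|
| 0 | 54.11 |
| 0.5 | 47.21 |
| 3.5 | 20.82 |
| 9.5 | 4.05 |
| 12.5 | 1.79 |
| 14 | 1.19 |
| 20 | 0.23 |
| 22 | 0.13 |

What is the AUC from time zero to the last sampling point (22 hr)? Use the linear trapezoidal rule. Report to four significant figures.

AUC = 217.6 µg/mL·hr

Trapezoidal AUC_0→22:
  [0→0.5]: (54.11+47.21)/2 × 0.5 = 25.33
  [0.5→3.5]: (47.21+20.82)/2 × 3 = 102.045
  [3.5→9.5]: (20.82+4.05)/2 × 6 = 74.61
  [9.5→12.5]: (4.05+1.79)/2 × 3 = 8.76
  [12.5→14]: (1.79+1.19)/2 × 1.5 = 2.235
  [14→20]: (1.19+0.23)/2 × 6 = 4.26
  [20→22]: (0.23+0.13)/2 × 2 = 0.36
  Sum = 217.6 µg/mL·hr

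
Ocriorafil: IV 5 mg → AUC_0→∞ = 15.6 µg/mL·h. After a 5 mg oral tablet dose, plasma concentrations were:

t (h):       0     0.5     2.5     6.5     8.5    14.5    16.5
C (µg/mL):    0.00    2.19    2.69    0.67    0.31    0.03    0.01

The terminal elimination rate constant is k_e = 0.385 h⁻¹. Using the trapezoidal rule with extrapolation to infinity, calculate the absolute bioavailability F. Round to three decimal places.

Trapezoidal AUC_0→16.5 (oral tablet):
  [0→0.5]: (0.00+2.19)/2 × 0.5 = 0.5475
  [0.5→2.5]: (2.19+2.69)/2 × 2 = 4.88
  [2.5→6.5]: (2.69+0.67)/2 × 4 = 6.72
  [6.5→8.5]: (0.67+0.31)/2 × 2 = 0.98
  [8.5→14.5]: (0.31+0.03)/2 × 6 = 1.02
  [14.5→16.5]: (0.03+0.01)/2 × 2 = 0.04
  Sum = 14.1875 µg/mL·h
Tail: C_last/k_e = 0.01/0.385 = 0.026
AUC_0→∞ (oral tablet) = 14.1875 + 0.026 = 14.2135 µg/mL·h
F = (AUC_ev/D_ev)/(AUC_iv/D_iv) = (14.2135/5)/(15.6/5) = 2.8427/3.12 = 0.9111

F = 0.911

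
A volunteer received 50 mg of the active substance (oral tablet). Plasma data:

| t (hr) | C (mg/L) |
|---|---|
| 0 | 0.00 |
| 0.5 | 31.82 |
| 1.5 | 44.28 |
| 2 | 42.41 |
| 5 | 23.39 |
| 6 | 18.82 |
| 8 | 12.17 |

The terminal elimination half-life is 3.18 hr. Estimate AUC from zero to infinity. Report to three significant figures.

Trapezoidal AUC_0→8:
  [0→0.5]: (0.00+31.82)/2 × 0.5 = 7.955
  [0.5→1.5]: (31.82+44.28)/2 × 1 = 38.05
  [1.5→2]: (44.28+42.41)/2 × 0.5 = 21.6725
  [2→5]: (42.41+23.39)/2 × 3 = 98.7
  [5→6]: (23.39+18.82)/2 × 1 = 21.105
  [6→8]: (18.82+12.17)/2 × 2 = 30.99
  Sum = 218.4725 mg/L·hr
k_e = ln2 / t½ = 0.693147 / 3.18 = 0.2180 hr^-1
Extrapolated tail: C_last / k_e = 12.17 / 0.218 = 55.826
AUC_0→∞ = 218.4725 + 55.826 = 274.2985 mg/L·hr

AUC = 274 mg/L·hr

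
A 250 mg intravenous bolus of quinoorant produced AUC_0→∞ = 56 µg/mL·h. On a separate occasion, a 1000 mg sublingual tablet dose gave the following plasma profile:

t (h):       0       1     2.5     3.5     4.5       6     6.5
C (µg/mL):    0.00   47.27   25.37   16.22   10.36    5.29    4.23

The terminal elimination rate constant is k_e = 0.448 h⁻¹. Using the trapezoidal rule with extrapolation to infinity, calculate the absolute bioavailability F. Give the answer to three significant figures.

F = 0.606

Trapezoidal AUC_0→6.5 (sublingual tablet):
  [0→1]: (0.00+47.27)/2 × 1 = 23.635
  [1→2.5]: (47.27+25.37)/2 × 1.5 = 54.48
  [2.5→3.5]: (25.37+16.22)/2 × 1 = 20.795
  [3.5→4.5]: (16.22+10.36)/2 × 1 = 13.29
  [4.5→6]: (10.36+5.29)/2 × 1.5 = 11.7375
  [6→6.5]: (5.29+4.23)/2 × 0.5 = 2.38
  Sum = 126.3175 µg/mL·h
Tail: C_last/k_e = 4.23/0.448 = 9.442
AUC_0→∞ (sublingual tablet) = 126.3175 + 9.442 = 135.7595 µg/mL·h
F = (AUC_ev/D_ev)/(AUC_iv/D_iv) = (135.7595/1000)/(56/250) = 0.1357595/0.224 = 0.6061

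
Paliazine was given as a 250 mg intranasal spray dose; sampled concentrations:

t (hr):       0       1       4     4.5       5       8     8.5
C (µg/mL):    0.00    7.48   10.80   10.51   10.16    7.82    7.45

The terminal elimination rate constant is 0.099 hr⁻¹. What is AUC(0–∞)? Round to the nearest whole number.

Trapezoidal AUC_0→8.5:
  [0→1]: (0.00+7.48)/2 × 1 = 3.74
  [1→4]: (7.48+10.80)/2 × 3 = 27.42
  [4→4.5]: (10.80+10.51)/2 × 0.5 = 5.3275
  [4.5→5]: (10.51+10.16)/2 × 0.5 = 5.1675
  [5→8]: (10.16+7.82)/2 × 3 = 26.97
  [8→8.5]: (7.82+7.45)/2 × 0.5 = 3.8175
  Sum = 72.4425 µg/mL·hr
Extrapolated tail: C_last / k_e = 7.45 / 0.099 = 75.253
AUC_0→∞ = 72.4425 + 75.253 = 147.6955 µg/mL·hr

AUC = 148 µg/mL·hr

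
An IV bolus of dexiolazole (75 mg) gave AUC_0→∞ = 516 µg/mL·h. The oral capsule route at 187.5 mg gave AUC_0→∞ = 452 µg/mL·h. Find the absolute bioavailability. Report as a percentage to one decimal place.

F = (AUC_ev / D_ev) / (AUC_iv / D_iv)
  = (452/187.5) / (516/75)
  = 2.41067 / 6.88 = 0.3504
  = 35.04%

F = 35.0%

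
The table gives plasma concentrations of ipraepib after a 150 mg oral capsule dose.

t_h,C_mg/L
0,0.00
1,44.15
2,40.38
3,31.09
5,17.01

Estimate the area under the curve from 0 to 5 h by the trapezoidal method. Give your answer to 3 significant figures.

Trapezoidal AUC_0→5:
  [0→1]: (0.00+44.15)/2 × 1 = 22.075
  [1→2]: (44.15+40.38)/2 × 1 = 42.265
  [2→3]: (40.38+31.09)/2 × 1 = 35.735
  [3→5]: (31.09+17.01)/2 × 2 = 48.1
  Sum = 148.175 mg/L·h

AUC = 148 mg/L·h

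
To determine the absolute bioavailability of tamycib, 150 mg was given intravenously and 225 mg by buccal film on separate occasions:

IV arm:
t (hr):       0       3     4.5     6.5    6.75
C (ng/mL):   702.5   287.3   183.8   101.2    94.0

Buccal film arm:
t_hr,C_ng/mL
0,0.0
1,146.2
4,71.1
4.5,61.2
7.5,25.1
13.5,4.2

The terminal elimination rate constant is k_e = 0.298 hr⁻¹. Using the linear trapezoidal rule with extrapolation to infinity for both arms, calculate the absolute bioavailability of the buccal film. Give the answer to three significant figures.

Trapezoidal AUC_0→6.75 (IV):
  [0→3]: (702.5+287.3)/2 × 3 = 1484.7
  [3→4.5]: (287.3+183.8)/2 × 1.5 = 353.325
  [4.5→6.5]: (183.8+101.2)/2 × 2 = 285.0
  [6.5→6.75]: (101.2+94.0)/2 × 0.25 = 24.4
  Sum = 2147.425 ng/mL·hr
IV tail: 94.0/0.298 = 315.436; AUC_iv,0→∞ = 2147.425 + 315.436 = 2462.861 ng/mL·hr
Trapezoidal AUC_0→13.5 (buccal film):
  [0→1]: (0.0+146.2)/2 × 1 = 73.1
  [1→4]: (146.2+71.1)/2 × 3 = 325.95
  [4→4.5]: (71.1+61.2)/2 × 0.5 = 33.075
  [4.5→7.5]: (61.2+25.1)/2 × 3 = 129.45
  [7.5→13.5]: (25.1+4.2)/2 × 6 = 87.9
  Sum = 649.475 ng/mL·hr
buccal film tail: 4.2/0.298 = 14.094; AUC_ev,0→∞ = 649.475 + 14.094 = 663.569 ng/mL·hr
F = (AUC_ev/D_ev)/(AUC_iv/D_iv) = (663.569/225)/(2462.861/150) = 2.9492/16.4191 = 0.1796

F = 0.180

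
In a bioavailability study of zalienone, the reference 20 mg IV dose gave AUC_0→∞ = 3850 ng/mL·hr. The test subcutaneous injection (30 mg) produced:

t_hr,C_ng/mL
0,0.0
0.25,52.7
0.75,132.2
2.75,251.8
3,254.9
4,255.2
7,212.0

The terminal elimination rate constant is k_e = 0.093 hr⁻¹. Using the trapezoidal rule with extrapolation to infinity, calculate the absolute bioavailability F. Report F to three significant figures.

F = 0.647

Trapezoidal AUC_0→7 (subcutaneous injection):
  [0→0.25]: (0.0+52.7)/2 × 0.25 = 6.5875
  [0.25→0.75]: (52.7+132.2)/2 × 0.5 = 46.225
  [0.75→2.75]: (132.2+251.8)/2 × 2 = 384.0
  [2.75→3]: (251.8+254.9)/2 × 0.25 = 63.3375
  [3→4]: (254.9+255.2)/2 × 1 = 255.05
  [4→7]: (255.2+212.0)/2 × 3 = 700.8
  Sum = 1456.0 ng/mL·hr
Tail: C_last/k_e = 212.0/0.093 = 2279.570
AUC_0→∞ (subcutaneous injection) = 1456.0 + 2279.570 = 3735.57 ng/mL·hr
F = (AUC_ev/D_ev)/(AUC_iv/D_iv) = (3735.57/30)/(3850/20) = 124.519/192.5 = 0.6469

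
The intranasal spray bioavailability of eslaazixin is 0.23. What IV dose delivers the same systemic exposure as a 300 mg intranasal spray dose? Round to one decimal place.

Systemic exposure from an extravascular dose = F × D_ev, so the equivalent IV dose is F × D_ev.
D_iv = F × D_ev = 0.23 × 300 = 69 mg

D_iv = 69.0 mg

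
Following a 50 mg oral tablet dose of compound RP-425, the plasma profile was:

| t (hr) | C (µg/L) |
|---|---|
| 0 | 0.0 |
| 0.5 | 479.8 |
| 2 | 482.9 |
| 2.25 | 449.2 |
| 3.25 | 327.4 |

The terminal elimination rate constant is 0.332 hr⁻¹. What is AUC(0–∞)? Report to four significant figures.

Trapezoidal AUC_0→3.25:
  [0→0.5]: (0.0+479.8)/2 × 0.5 = 119.95
  [0.5→2]: (479.8+482.9)/2 × 1.5 = 722.025
  [2→2.25]: (482.9+449.2)/2 × 0.25 = 116.5125
  [2.25→3.25]: (449.2+327.4)/2 × 1 = 388.3
  Sum = 1346.7875 µg/L·hr
Extrapolated tail: C_last / k_e = 327.4 / 0.332 = 986.145
AUC_0→∞ = 1346.7875 + 986.145 = 2332.9325 µg/L·hr

AUC = 2333 µg/L·hr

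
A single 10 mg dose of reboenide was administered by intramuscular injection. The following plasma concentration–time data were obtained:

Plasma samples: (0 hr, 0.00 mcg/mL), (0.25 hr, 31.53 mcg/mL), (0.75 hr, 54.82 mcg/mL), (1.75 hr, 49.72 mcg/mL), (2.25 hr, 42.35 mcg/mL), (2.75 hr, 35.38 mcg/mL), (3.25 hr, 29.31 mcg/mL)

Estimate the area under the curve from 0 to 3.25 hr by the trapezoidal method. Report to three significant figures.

AUC = 136 mcg/mL·hr

Trapezoidal AUC_0→3.25:
  [0→0.25]: (0.00+31.53)/2 × 0.25 = 3.94125
  [0.25→0.75]: (31.53+54.82)/2 × 0.5 = 21.5875
  [0.75→1.75]: (54.82+49.72)/2 × 1 = 52.27
  [1.75→2.25]: (49.72+42.35)/2 × 0.5 = 23.0175
  [2.25→2.75]: (42.35+35.38)/2 × 0.5 = 19.4325
  [2.75→3.25]: (35.38+29.31)/2 × 0.5 = 16.1725
  Sum = 136.42125 mcg/mL·hr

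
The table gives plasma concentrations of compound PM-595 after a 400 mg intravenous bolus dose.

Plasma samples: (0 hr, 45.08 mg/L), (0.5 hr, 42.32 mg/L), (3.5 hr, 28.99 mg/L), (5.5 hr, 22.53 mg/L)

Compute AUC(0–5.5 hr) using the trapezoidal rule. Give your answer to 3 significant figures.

AUC = 180 mg/L·hr

Trapezoidal AUC_0→5.5:
  [0→0.5]: (45.08+42.32)/2 × 0.5 = 21.85
  [0.5→3.5]: (42.32+28.99)/2 × 3 = 106.965
  [3.5→5.5]: (28.99+22.53)/2 × 2 = 51.52
  Sum = 180.335 mg/L·hr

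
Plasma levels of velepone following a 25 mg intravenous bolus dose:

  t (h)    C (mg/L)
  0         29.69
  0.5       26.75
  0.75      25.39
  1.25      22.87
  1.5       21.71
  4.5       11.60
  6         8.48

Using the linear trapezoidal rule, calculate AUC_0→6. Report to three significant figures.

Trapezoidal AUC_0→6:
  [0→0.5]: (29.69+26.75)/2 × 0.5 = 14.11
  [0.5→0.75]: (26.75+25.39)/2 × 0.25 = 6.5175
  [0.75→1.25]: (25.39+22.87)/2 × 0.5 = 12.065
  [1.25→1.5]: (22.87+21.71)/2 × 0.25 = 5.5725
  [1.5→4.5]: (21.71+11.60)/2 × 3 = 49.965
  [4.5→6]: (11.60+8.48)/2 × 1.5 = 15.06
  Sum = 103.29 mg/L·h

AUC = 103 mg/L·h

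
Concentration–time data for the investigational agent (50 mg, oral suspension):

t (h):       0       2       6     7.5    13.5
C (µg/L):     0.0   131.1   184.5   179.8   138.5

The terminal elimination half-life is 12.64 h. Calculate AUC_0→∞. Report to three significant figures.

Trapezoidal AUC_0→13.5:
  [0→2]: (0.0+131.1)/2 × 2 = 131.1
  [2→6]: (131.1+184.5)/2 × 4 = 631.2
  [6→7.5]: (184.5+179.8)/2 × 1.5 = 273.225
  [7.5→13.5]: (179.8+138.5)/2 × 6 = 954.9
  Sum = 1990.425 µg/L·h
k_e = ln2 / t½ = 0.693147 / 12.64 = 0.0548 h^-1
Extrapolated tail: C_last / k_e = 138.5 / 0.0548 = 2527.372
AUC_0→∞ = 1990.425 + 2527.372 = 4517.797 µg/L·h

AUC = 4520 µg/L·h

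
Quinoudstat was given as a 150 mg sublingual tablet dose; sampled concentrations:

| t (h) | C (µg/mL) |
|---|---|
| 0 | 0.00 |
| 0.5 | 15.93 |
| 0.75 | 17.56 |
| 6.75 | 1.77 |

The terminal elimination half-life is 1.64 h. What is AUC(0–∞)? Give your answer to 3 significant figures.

AUC = 70.3 µg/mL·h

Trapezoidal AUC_0→6.75:
  [0→0.5]: (0.00+15.93)/2 × 0.5 = 3.9825
  [0.5→0.75]: (15.93+17.56)/2 × 0.25 = 4.18625
  [0.75→6.75]: (17.56+1.77)/2 × 6 = 57.99
  Sum = 66.15875 µg/mL·h
k_e = ln2 / t½ = 0.693147 / 1.64 = 0.4227 h^-1
Extrapolated tail: C_last / k_e = 1.77 / 0.4227 = 4.187
AUC_0→∞ = 66.15875 + 4.187 = 70.34575 µg/mL·h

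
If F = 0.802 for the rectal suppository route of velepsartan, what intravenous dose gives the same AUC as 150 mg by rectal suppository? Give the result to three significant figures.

Systemic exposure from an extravascular dose = F × D_ev, so the equivalent IV dose is F × D_ev.
D_iv = F × D_ev = 0.802 × 150 = 120.3 mg

D_iv = 120 mg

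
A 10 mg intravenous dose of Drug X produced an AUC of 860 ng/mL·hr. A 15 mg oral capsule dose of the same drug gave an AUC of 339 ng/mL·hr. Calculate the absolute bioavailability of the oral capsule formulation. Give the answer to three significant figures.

F = (AUC_ev / D_ev) / (AUC_iv / D_iv)
  = (339/15) / (860/10)
  = 22.6 / 86 = 0.2628

F = 0.263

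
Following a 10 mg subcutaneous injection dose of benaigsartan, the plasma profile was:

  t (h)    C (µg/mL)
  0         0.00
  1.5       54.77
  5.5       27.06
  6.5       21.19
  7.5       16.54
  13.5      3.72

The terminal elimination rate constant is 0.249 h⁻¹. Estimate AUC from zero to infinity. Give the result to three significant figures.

Trapezoidal AUC_0→13.5:
  [0→1.5]: (0.00+54.77)/2 × 1.5 = 41.0775
  [1.5→5.5]: (54.77+27.06)/2 × 4 = 163.66
  [5.5→6.5]: (27.06+21.19)/2 × 1 = 24.125
  [6.5→7.5]: (21.19+16.54)/2 × 1 = 18.865
  [7.5→13.5]: (16.54+3.72)/2 × 6 = 60.78
  Sum = 308.5075 µg/mL·h
Extrapolated tail: C_last / k_e = 3.72 / 0.249 = 14.940
AUC_0→∞ = 308.5075 + 14.940 = 323.4475 µg/mL·h

AUC = 323 µg/mL·h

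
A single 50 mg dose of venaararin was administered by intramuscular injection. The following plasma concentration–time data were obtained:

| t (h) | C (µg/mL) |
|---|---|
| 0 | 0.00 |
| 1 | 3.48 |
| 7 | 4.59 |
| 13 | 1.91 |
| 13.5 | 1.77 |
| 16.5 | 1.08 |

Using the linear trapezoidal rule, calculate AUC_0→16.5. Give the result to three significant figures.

Trapezoidal AUC_0→16.5:
  [0→1]: (0.00+3.48)/2 × 1 = 1.74
  [1→7]: (3.48+4.59)/2 × 6 = 24.21
  [7→13]: (4.59+1.91)/2 × 6 = 19.5
  [13→13.5]: (1.91+1.77)/2 × 0.5 = 0.92
  [13.5→16.5]: (1.77+1.08)/2 × 3 = 4.275
  Sum = 50.645 µg/mL·h

AUC = 50.6 µg/mL·h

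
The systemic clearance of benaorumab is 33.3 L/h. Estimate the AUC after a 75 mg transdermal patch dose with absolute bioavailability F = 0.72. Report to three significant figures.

AUC_0→∞ = F × Dose / CL
        = 0.72 × 75 / 33.3 = 1.62162 mg/L·h

AUC = 1.62 mg/L·h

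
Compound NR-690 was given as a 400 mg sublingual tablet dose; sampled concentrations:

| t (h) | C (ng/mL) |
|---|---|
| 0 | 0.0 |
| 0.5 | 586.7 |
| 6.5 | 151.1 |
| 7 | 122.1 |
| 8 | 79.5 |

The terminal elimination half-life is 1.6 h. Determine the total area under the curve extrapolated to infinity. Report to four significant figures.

AUC = 2713 ng/mL·h

Trapezoidal AUC_0→8:
  [0→0.5]: (0.0+586.7)/2 × 0.5 = 146.675
  [0.5→6.5]: (586.7+151.1)/2 × 6 = 2213.4
  [6.5→7]: (151.1+122.1)/2 × 0.5 = 68.3
  [7→8]: (122.1+79.5)/2 × 1 = 100.8
  Sum = 2529.175 ng/mL·h
k_e = ln2 / t½ = 0.693147 / 1.6 = 0.4332 h^-1
Extrapolated tail: C_last / k_e = 79.5 / 0.4332 = 183.518
AUC_0→∞ = 2529.175 + 183.518 = 2712.693 ng/mL·h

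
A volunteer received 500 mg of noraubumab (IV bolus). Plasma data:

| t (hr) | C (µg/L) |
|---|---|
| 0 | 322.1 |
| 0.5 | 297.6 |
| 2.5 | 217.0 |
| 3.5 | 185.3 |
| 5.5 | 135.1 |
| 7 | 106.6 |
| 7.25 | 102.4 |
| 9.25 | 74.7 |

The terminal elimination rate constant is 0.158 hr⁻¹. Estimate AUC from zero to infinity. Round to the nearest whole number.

AUC = 2048 µg/L·hr

Trapezoidal AUC_0→9.25:
  [0→0.5]: (322.1+297.6)/2 × 0.5 = 154.925
  [0.5→2.5]: (297.6+217.0)/2 × 2 = 514.6
  [2.5→3.5]: (217.0+185.3)/2 × 1 = 201.15
  [3.5→5.5]: (185.3+135.1)/2 × 2 = 320.4
  [5.5→7]: (135.1+106.6)/2 × 1.5 = 181.275
  [7→7.25]: (106.6+102.4)/2 × 0.25 = 26.125
  [7.25→9.25]: (102.4+74.7)/2 × 2 = 177.1
  Sum = 1575.575 µg/L·hr
Extrapolated tail: C_last / k_e = 74.7 / 0.158 = 472.785
AUC_0→∞ = 1575.575 + 472.785 = 2048.36 µg/L·hr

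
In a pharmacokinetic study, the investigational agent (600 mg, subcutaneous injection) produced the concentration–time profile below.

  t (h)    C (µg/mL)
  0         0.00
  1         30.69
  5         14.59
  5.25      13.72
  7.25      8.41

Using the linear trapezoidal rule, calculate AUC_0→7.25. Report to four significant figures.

AUC = 131.6 µg/mL·h

Trapezoidal AUC_0→7.25:
  [0→1]: (0.00+30.69)/2 × 1 = 15.345
  [1→5]: (30.69+14.59)/2 × 4 = 90.56
  [5→5.25]: (14.59+13.72)/2 × 0.25 = 3.53875
  [5.25→7.25]: (13.72+8.41)/2 × 2 = 22.13
  Sum = 131.57375 µg/mL·h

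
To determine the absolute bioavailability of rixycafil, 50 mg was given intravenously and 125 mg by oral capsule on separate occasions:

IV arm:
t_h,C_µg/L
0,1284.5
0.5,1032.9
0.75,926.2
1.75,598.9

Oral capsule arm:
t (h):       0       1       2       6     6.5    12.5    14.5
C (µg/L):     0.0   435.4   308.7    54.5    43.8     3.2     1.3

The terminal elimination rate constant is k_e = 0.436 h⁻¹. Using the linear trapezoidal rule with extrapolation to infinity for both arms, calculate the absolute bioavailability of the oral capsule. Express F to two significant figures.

Trapezoidal AUC_0→1.75 (IV):
  [0→0.5]: (1284.5+1032.9)/2 × 0.5 = 579.35
  [0.5→0.75]: (1032.9+926.2)/2 × 0.25 = 244.8875
  [0.75→1.75]: (926.2+598.9)/2 × 1 = 762.55
  Sum = 1586.7875 µg/L·h
IV tail: 598.9/0.436 = 1373.624; AUC_iv,0→∞ = 1586.7875 + 1373.624 = 2960.4115 µg/L·h
Trapezoidal AUC_0→14.5 (oral capsule):
  [0→1]: (0.0+435.4)/2 × 1 = 217.7
  [1→2]: (435.4+308.7)/2 × 1 = 372.05
  [2→6]: (308.7+54.5)/2 × 4 = 726.4
  [6→6.5]: (54.5+43.8)/2 × 0.5 = 24.575
  [6.5→12.5]: (43.8+3.2)/2 × 6 = 141.0
  [12.5→14.5]: (3.2+1.3)/2 × 2 = 4.5
  Sum = 1486.225 µg/L·h
oral capsule tail: 1.3/0.436 = 2.982; AUC_ev,0→∞ = 1486.225 + 2.982 = 1489.207 µg/L·h
F = (AUC_ev/D_ev)/(AUC_iv/D_iv) = (1489.207/125)/(2960.4115/50) = 11.913656/59.20823 = 0.2012

F = 0.20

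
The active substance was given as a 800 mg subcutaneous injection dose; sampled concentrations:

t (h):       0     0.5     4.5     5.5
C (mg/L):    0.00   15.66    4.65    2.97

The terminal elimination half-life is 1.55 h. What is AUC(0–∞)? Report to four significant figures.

AUC = 54.99 mg/L·h

Trapezoidal AUC_0→5.5:
  [0→0.5]: (0.00+15.66)/2 × 0.5 = 3.915
  [0.5→4.5]: (15.66+4.65)/2 × 4 = 40.62
  [4.5→5.5]: (4.65+2.97)/2 × 1 = 3.81
  Sum = 48.345 mg/L·h
k_e = ln2 / t½ = 0.693147 / 1.55 = 0.4472 h^-1
Extrapolated tail: C_last / k_e = 2.97 / 0.4472 = 6.641
AUC_0→∞ = 48.345 + 6.641 = 54.986 mg/L·h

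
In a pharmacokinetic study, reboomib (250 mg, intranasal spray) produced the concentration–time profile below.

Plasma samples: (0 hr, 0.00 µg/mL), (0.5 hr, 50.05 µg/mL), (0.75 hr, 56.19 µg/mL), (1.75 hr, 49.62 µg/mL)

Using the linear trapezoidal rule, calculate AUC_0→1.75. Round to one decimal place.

AUC = 78.7 µg/mL·hr

Trapezoidal AUC_0→1.75:
  [0→0.5]: (0.00+50.05)/2 × 0.5 = 12.5125
  [0.5→0.75]: (50.05+56.19)/2 × 0.25 = 13.28
  [0.75→1.75]: (56.19+49.62)/2 × 1 = 52.905
  Sum = 78.6975 µg/mL·hr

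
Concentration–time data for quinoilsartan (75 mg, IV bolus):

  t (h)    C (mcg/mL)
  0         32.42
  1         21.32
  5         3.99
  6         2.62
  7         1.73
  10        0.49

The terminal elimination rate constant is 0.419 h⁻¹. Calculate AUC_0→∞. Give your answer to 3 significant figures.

AUC = 87.5 mcg/mL·h

Trapezoidal AUC_0→10:
  [0→1]: (32.42+21.32)/2 × 1 = 26.87
  [1→5]: (21.32+3.99)/2 × 4 = 50.62
  [5→6]: (3.99+2.62)/2 × 1 = 3.305
  [6→7]: (2.62+1.73)/2 × 1 = 2.175
  [7→10]: (1.73+0.49)/2 × 3 = 3.33
  Sum = 86.3 mcg/mL·h
Extrapolated tail: C_last / k_e = 0.49 / 0.419 = 1.169
AUC_0→∞ = 86.3 + 1.169 = 87.469 mcg/mL·h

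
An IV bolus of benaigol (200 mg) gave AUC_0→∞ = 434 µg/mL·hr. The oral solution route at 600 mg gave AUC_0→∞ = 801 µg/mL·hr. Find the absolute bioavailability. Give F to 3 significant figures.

F = (AUC_ev / D_ev) / (AUC_iv / D_iv)
  = (801/600) / (434/200)
  = 1.335 / 2.17 = 0.6152

F = 0.615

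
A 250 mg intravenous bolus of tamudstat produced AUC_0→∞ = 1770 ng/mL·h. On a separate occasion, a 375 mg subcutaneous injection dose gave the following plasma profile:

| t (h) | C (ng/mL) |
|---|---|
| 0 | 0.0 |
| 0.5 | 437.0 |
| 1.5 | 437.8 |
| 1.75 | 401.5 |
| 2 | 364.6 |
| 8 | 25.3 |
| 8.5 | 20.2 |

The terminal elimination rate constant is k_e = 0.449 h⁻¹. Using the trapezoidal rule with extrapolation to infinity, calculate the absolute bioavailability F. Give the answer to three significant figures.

F = 0.743

Trapezoidal AUC_0→8.5 (subcutaneous injection):
  [0→0.5]: (0.0+437.0)/2 × 0.5 = 109.25
  [0.5→1.5]: (437.0+437.8)/2 × 1 = 437.4
  [1.5→1.75]: (437.8+401.5)/2 × 0.25 = 104.9125
  [1.75→2]: (401.5+364.6)/2 × 0.25 = 95.7625
  [2→8]: (364.6+25.3)/2 × 6 = 1169.7
  [8→8.5]: (25.3+20.2)/2 × 0.5 = 11.375
  Sum = 1928.4 ng/mL·h
Tail: C_last/k_e = 20.2/0.449 = 44.989
AUC_0→∞ (subcutaneous injection) = 1928.4 + 44.989 = 1973.389 ng/mL·h
F = (AUC_ev/D_ev)/(AUC_iv/D_iv) = (1973.389/375)/(1770/250) = 5.26237/7.08 = 0.7433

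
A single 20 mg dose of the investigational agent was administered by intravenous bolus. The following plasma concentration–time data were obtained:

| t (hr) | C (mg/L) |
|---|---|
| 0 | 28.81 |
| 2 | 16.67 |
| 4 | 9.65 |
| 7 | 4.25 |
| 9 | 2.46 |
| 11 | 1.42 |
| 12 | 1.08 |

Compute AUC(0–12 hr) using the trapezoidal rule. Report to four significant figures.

AUC = 104.5 mg/L·hr

Trapezoidal AUC_0→12:
  [0→2]: (28.81+16.67)/2 × 2 = 45.48
  [2→4]: (16.67+9.65)/2 × 2 = 26.32
  [4→7]: (9.65+4.25)/2 × 3 = 20.85
  [7→9]: (4.25+2.46)/2 × 2 = 6.71
  [9→11]: (2.46+1.42)/2 × 2 = 3.88
  [11→12]: (1.42+1.08)/2 × 1 = 1.25
  Sum = 104.49 mg/L·hr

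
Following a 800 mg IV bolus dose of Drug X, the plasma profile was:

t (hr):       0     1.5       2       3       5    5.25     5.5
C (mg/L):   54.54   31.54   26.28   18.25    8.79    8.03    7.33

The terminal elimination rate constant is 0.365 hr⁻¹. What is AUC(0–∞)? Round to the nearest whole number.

Trapezoidal AUC_0→5.5:
  [0→1.5]: (54.54+31.54)/2 × 1.5 = 64.56
  [1.5→2]: (31.54+26.28)/2 × 0.5 = 14.455
  [2→3]: (26.28+18.25)/2 × 1 = 22.265
  [3→5]: (18.25+8.79)/2 × 2 = 27.04
  [5→5.25]: (8.79+8.03)/2 × 0.25 = 2.1025
  [5.25→5.5]: (8.03+7.33)/2 × 0.25 = 1.92
  Sum = 132.3425 mg/L·hr
Extrapolated tail: C_last / k_e = 7.33 / 0.365 = 20.082
AUC_0→∞ = 132.3425 + 20.082 = 152.4245 mg/L·hr

AUC = 152 mg/L·hr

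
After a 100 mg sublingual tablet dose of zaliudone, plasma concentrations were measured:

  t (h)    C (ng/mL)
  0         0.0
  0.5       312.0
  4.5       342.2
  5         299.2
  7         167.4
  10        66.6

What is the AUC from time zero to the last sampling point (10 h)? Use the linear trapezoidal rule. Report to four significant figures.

Trapezoidal AUC_0→10:
  [0→0.5]: (0.0+312.0)/2 × 0.5 = 78.0
  [0.5→4.5]: (312.0+342.2)/2 × 4 = 1308.4
  [4.5→5]: (342.2+299.2)/2 × 0.5 = 160.35
  [5→7]: (299.2+167.4)/2 × 2 = 466.6
  [7→10]: (167.4+66.6)/2 × 3 = 351.0
  Sum = 2364.35 ng/mL·h

AUC = 2364 ng/mL·h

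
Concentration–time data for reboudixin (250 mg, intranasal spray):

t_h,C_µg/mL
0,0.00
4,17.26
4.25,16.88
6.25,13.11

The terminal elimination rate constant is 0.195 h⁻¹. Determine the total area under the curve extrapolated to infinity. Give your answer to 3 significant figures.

Trapezoidal AUC_0→6.25:
  [0→4]: (0.00+17.26)/2 × 4 = 34.52
  [4→4.25]: (17.26+16.88)/2 × 0.25 = 4.2675
  [4.25→6.25]: (16.88+13.11)/2 × 2 = 29.99
  Sum = 68.7775 µg/mL·h
Extrapolated tail: C_last / k_e = 13.11 / 0.195 = 67.231
AUC_0→∞ = 68.7775 + 67.231 = 136.0085 µg/mL·h

AUC = 136 µg/mL·h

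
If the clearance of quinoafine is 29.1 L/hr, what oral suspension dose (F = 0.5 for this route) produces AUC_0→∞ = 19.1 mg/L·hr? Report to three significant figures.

Dose = CL × AUC_0→∞ / F
     = 29.1 × 19.1 / 0.5 = 1111.62 mg

Dose = 1110 mg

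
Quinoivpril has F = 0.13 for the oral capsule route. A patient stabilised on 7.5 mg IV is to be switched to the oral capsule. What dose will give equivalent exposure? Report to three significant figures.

D_oral = 57.7 mg

For equal systemic exposure: F × D_ev = D_iv
D_ev = D_iv / F = 7.5 / 0.13 = 57.6923 mg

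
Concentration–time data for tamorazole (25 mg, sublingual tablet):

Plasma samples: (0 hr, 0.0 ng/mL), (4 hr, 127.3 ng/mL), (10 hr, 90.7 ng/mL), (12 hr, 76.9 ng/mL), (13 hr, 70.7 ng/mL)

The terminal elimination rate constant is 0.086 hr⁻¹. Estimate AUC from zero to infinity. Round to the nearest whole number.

Trapezoidal AUC_0→13:
  [0→4]: (0.0+127.3)/2 × 4 = 254.6
  [4→10]: (127.3+90.7)/2 × 6 = 654.0
  [10→12]: (90.7+76.9)/2 × 2 = 167.6
  [12→13]: (76.9+70.7)/2 × 1 = 73.8
  Sum = 1150.0 ng/mL·hr
Extrapolated tail: C_last / k_e = 70.7 / 0.086 = 822.093
AUC_0→∞ = 1150.0 + 822.093 = 1972.093 ng/mL·hr

AUC = 1972 ng/mL·hr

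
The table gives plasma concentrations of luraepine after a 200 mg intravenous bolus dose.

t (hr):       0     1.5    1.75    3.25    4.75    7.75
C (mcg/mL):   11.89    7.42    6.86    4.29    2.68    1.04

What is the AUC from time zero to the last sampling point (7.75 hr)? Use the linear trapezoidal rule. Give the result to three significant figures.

AUC = 35.4 mcg/mL·hr

Trapezoidal AUC_0→7.75:
  [0→1.5]: (11.89+7.42)/2 × 1.5 = 14.4825
  [1.5→1.75]: (7.42+6.86)/2 × 0.25 = 1.785
  [1.75→3.25]: (6.86+4.29)/2 × 1.5 = 8.3625
  [3.25→4.75]: (4.29+2.68)/2 × 1.5 = 5.2275
  [4.75→7.75]: (2.68+1.04)/2 × 3 = 5.58
  Sum = 35.4375 mcg/mL·hr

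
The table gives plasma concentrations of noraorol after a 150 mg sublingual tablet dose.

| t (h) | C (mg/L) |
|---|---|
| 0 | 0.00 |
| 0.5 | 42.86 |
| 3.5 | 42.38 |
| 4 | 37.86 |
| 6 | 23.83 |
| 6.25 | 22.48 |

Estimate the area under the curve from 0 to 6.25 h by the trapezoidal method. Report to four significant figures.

AUC = 226.1 mg/L·h

Trapezoidal AUC_0→6.25:
  [0→0.5]: (0.00+42.86)/2 × 0.5 = 10.715
  [0.5→3.5]: (42.86+42.38)/2 × 3 = 127.86
  [3.5→4]: (42.38+37.86)/2 × 0.5 = 20.06
  [4→6]: (37.86+23.83)/2 × 2 = 61.69
  [6→6.25]: (23.83+22.48)/2 × 0.25 = 5.78875
  Sum = 226.11375 mg/L·h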